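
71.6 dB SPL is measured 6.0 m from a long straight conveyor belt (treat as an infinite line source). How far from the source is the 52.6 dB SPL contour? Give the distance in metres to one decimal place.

For a line source L₁ − L₂ = 10·log₁₀(r₂/r₁), so r₂ = r₁·10^((L₁−L₂)/10).
r₂ = 6.0·10^((71.6−52.6)/10) = 6.0·10^(19.0/10) = 476.60 m.

476.6 m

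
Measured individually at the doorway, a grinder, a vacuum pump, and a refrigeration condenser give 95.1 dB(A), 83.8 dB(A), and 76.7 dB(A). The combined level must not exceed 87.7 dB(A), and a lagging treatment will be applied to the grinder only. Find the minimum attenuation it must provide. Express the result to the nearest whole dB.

10 dB

The untreated sources together contribute 10^(83.8/10) + 10^(76.7/10) = 2.867e+08, i.e. 84.57 dB(A).
To meet 87.7 dB(A) overall, the treated grinder may contribute at most 10^(87.7/10) − 2.867e+08 = 3.022e+08, i.e. 84.80 dB(A).
Required insertion loss = 95.1 − 84.80 = 10.30 dB.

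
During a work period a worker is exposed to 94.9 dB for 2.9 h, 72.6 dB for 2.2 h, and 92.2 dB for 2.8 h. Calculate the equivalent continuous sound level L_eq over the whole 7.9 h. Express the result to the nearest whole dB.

92 dB

L_eq = 10·log₁₀[(1/T)·Σ tᵢ·10^(Lᵢ/10)] with T = 7.9 h.
Σ tᵢ·10^(Lᵢ/10) = 2.9·10^(94.9/10) + 2.2·10^(72.6/10) + 2.8·10^(92.2/10) = 1.365e+10.
L_eq = 10·log₁₀(1.365e+10/7.9) = 92.37 dB.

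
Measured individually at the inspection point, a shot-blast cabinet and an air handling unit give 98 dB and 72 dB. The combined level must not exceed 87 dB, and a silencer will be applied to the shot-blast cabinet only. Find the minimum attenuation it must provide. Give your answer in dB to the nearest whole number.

The untreated sources together contribute 10^(72/10) = 1.585e+07, i.e. 72.00 dB.
The limit corresponds to 10^(87/10) = 5.012e+08; subtracting the fixed part leaves 4.853e+08 for the shot-blast cabinet, i.e. 86.86 dB.
So the shot-blast cabinet must be reduced from 98 to 86.86 dB: IL = 11.14 dB.

11 dB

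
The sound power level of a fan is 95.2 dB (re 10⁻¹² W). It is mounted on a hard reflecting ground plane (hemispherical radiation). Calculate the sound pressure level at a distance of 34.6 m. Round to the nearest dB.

56 dB

The power spreads over a hemisphere of area 2π·r², so L_p = L_w − 10·log₁₀(2π·r²).
2π·r² = 7522 m², 10·log₁₀ of that is 38.763 dB.
L_p = 95.2 − 38.763 = 56.44 dB.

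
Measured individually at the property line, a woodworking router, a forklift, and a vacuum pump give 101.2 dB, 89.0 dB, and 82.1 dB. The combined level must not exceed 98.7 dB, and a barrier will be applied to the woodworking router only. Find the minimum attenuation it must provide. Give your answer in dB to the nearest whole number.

3 dB

Everything except the woodworking router sums to 10^(89.0/10) + 10^(82.1/10) = 9.565e+08 in linear terms, 89.81 dB.
To meet 98.7 dB overall, the treated woodworking router may contribute at most 10^(98.7/10) − 9.565e+08 = 6.457e+09, i.e. 98.10 dB.
So the woodworking router must be reduced from 101.2 to 98.10 dB: IL = 3.10 dB.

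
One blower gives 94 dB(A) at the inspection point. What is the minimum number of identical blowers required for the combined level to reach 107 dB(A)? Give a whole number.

20

N identical sources give L₁ + 10·log₁₀ N, so require 10·log₁₀ N ≥ 107 − 94 = 13.0 dB.
N ≥ 10^(13.0/10) = 19.953, so N = 20.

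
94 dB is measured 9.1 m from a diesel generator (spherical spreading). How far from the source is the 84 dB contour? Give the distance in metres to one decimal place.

28.8 m

Point-source spreading drops the level by 20·log₁₀(r₂/r₁); inverting, r₂/r₁ = 10^(ΔL/20).
r₂ = 9.1·10^((94−84)/20) = 9.1·10^(10.0/20) = 28.78 m.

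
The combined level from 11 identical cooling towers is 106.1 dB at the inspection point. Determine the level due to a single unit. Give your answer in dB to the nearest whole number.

96 dB

11 equal contributions raise the level by 10·log₁₀ 11 = 10.414 dB, so each unit alone gives 106.1 − 10.414.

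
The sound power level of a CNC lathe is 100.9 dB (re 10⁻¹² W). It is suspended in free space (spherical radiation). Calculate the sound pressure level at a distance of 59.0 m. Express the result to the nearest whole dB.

Free-field spherical radiation: L_p = L_w − 10·log₁₀(4π·r²), r = 59.0 m.
4π·r² = 4.374e+04 m², 10·log₁₀ of that is 46.409 dB.
L_p = 100.9 − 46.409 = 54.49 dB.

54 dB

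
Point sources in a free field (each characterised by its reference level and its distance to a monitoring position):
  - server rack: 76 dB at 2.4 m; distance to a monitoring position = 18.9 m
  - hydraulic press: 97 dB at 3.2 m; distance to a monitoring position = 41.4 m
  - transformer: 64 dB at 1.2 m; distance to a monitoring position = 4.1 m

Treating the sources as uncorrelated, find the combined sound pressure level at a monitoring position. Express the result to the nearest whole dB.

Apply inverse-square spreading to bring every level to the receiver, then sum 10^(L/10).
server rack: 76 − 20·log₁₀(18.9/2.4) = 76 − 17.93 = 58.07 dB.
hydraulic press: 97 − 20·log₁₀(41.4/3.2) = 97 − 22.24 = 74.76 dB.
transformer: 64 − 20·log₁₀(4.1/1.2) = 64 − 10.67 = 53.33 dB.
Σ 10^(L/10) = 3.080e+07 → L_total = 10·log₁₀(3.080e+07) = 74.89 dB.

75 dB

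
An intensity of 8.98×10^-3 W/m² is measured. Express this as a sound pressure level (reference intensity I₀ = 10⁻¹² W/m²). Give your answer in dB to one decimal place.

99.5 dB

L = 10·log₁₀(I/I₀) = 10·log₁₀(8.98×10^-3/10⁻¹²) = 10·log₁₀(8.98×10^9).
L = 10·(0.9533 + 9) = 99.53 dB.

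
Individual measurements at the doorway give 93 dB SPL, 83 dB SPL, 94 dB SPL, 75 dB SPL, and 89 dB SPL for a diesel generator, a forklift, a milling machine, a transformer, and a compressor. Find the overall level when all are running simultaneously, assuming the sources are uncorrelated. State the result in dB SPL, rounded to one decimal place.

Incoherent sources combine by intensity addition: L_total = 10·log₁₀(Σ 10^(L_i/10)).
Σ 10^(L/10) = 10^(93/10) + 10^(83/10) + 10^(94/10) + 10^(75/10) + 10^(89/10) = 5.533e+09.
L_total = 10·log₁₀(5.533e+09) = 97.43 dB SPL.

97.4 dB SPL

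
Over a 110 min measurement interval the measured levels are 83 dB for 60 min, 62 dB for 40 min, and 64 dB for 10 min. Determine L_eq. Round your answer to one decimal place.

80.4 dB

The energy average is taken in the linear domain: L_eq = 10·log₁₀[(Σ tᵢ·10^(Lᵢ/10))/T], T = 110 min.
Σ tᵢ·10^(Lᵢ/10) = 60·10^(83/10) + 40·10^(62/10) + 10·10^(64/10) = 1.206e+10.
L_eq = 10·log₁₀(1.206e+10/110) = 80.40 dB.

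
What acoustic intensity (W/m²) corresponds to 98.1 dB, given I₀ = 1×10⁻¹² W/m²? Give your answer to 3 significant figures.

0.00646 W/m²

L = 10·log₁₀(I/I₀) ⇒ I = I₀·10^(L/10) = 10⁻¹² × 10^9.81.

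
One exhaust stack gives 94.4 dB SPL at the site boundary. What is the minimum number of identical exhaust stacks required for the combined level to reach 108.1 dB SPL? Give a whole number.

24

The shortfall is 108.1 − 94.4 = 13.7 dB, and N units add 10·log₁₀ N, so need 10·log₁₀ N ≥ 13.7.
N ≥ 10^(13.7/10) = 23.442, so N = 24.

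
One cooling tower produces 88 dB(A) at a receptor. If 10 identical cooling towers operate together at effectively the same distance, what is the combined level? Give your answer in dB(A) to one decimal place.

98.0 dB(A)

N identical incoherent sources raise the level by 10·log₁₀ N.
L_total = 88 + 10·log₁₀(10) = 88 + 10.000 = 98.00 dB(A).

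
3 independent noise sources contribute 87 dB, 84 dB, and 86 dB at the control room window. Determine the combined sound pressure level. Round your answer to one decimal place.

90.6 dB

Incoherent sources combine by intensity addition: L_total = 10·log₁₀(Σ 10^(L_i/10)).
Σ 10^(L/10) = 10^(87/10) + 10^(84/10) + 10^(86/10) = 1.150e+09.
L_total = 10·log₁₀(1.150e+09) = 90.61 dB.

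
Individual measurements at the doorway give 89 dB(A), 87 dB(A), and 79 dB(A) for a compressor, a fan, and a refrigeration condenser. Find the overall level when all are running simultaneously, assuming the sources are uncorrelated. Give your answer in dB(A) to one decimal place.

91.4 dB(A)

Incoherent sources combine by intensity addition: L_total = 10·log₁₀(Σ 10^(L_i/10)).
Σ 10^(L/10) = 10^(89/10) + 10^(87/10) + 10^(79/10) = 1.375e+09.
L_total = 10·log₁₀(1.375e+09) = 91.38 dB(A).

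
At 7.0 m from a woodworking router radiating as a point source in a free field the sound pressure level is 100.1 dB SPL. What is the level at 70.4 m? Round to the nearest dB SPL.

80 dB SPL

Point-source attenuation: ΔL = 20·log₁₀(r₂/r₁) = 20·log₁₀(70.4/7.0) = 20.049 dB.
L₂ = 100.1 − 20·log₁₀(70.4/7.0) = 100.1 − 20.049 = 80.05 dB SPL.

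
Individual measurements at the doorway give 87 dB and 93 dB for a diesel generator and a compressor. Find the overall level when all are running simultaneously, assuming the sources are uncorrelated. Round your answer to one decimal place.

Incoherent sources combine by intensity addition: L_total = 10·log₁₀(Σ 10^(L_i/10)).
Σ 10^(L/10) = 10^(87/10) + 10^(93/10) = 2.496e+09.
L_total = 10·log₁₀(2.496e+09) = 93.97 dB.

94.0 dB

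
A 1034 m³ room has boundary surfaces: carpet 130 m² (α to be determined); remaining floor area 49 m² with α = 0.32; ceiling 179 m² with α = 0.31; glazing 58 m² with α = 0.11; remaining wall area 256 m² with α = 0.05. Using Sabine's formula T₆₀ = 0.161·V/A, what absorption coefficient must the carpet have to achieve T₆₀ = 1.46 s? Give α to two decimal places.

0.18

From T₆₀ = 0.161·V/A, the target T₆₀ = 1.46 s needs A = 0.161·1034/1.46 = 114.02 m².
Absorption from the other surfaces = 49·0.32 + 179·0.31 + 58·0.11 + 256·0.05 = 90.35 m², so the carpet must supply 23.67 m² over 130 m².
α = 23.67/130 = 0.182.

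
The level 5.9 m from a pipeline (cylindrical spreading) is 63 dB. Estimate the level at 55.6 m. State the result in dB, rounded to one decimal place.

For a line source, L₂ = L₁ − 10·log₁₀(r₂/r₁).
L₂ = 63 − 10·log₁₀(55.6/5.9) = 63 − 9.742 = 53.26 dB.

53.3 dB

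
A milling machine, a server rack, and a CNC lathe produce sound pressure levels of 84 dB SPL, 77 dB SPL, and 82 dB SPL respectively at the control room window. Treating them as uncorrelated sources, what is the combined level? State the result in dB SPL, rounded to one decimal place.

86.6 dB SPL

For uncorrelated sources the intensities add, so convert each level to linear form, sum, and take 10·log₁₀ of the total.
Σ 10^(L/10) = 10^(84/10) + 10^(77/10) + 10^(82/10) = 4.598e+08.
L_total = 10·log₁₀(4.598e+08) = 86.63 dB SPL.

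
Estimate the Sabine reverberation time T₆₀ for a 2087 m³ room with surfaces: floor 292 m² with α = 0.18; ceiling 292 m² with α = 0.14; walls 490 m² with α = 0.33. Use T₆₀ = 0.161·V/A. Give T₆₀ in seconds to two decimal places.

Summing Sᵢαᵢ: 292·0.18 + 292·0.14 + 490·0.33 = 255.14 m².
T₆₀ = 0.161 × 2087 / 255.14 = 1.317 s.

1.32 s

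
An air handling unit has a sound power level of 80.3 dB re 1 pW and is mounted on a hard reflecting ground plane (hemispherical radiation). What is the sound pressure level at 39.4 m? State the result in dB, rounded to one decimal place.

40.4 dB

Free-field hemispherical radiation: L_p = L_w − 10·log₁₀(2π·r²), r = 39.4 m.
2π·r² = 9754 m², 10·log₁₀ of that is 39.892 dB.
L_p = 80.3 − 39.892 = 40.41 dB.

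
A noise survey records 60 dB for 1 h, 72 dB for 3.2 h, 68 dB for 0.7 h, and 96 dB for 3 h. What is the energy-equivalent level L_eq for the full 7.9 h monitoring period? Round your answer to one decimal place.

The energy average is taken in the linear domain: L_eq = 10·log₁₀[(Σ tᵢ·10^(Lᵢ/10))/T], T = 7.9 h.
Σ tᵢ·10^(Lᵢ/10) = 1·10^(60/10) + 3.2·10^(72/10) + 0.7·10^(68/10) + 3·10^(96/10) = 1.200e+10.
L_eq = 10·log₁₀(1.200e+10/7.9) = 91.82 dB.

91.8 dB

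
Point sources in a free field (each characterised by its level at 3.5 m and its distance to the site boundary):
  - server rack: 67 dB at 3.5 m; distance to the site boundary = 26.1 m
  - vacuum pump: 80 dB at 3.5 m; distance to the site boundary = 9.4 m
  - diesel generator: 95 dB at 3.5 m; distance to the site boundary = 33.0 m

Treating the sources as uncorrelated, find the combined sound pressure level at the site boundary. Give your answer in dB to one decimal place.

Apply inverse-square spreading to bring every level to the receiver, then sum 10^(L/10).
server rack: 67 − 20·log₁₀(26.1/3.5) = 67 − 17.45 = 49.55 dB.
vacuum pump: 80 − 20·log₁₀(9.4/3.5) = 80 − 8.58 = 71.42 dB.
diesel generator: 95 − 20·log₁₀(33.0/3.5) = 95 − 19.49 = 75.51 dB.
Σ 10^(L/10) = 4.953e+07 → L_total = 10·log₁₀(4.953e+07) = 76.95 dB.

76.9 dB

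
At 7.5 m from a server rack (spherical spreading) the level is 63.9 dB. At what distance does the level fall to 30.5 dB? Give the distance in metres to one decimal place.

350.8 m

The 33.4 dB drop corresponds to a distance ratio of 10^(33.4/20) for a point source.
r₂ = 7.5·10^((63.9−30.5)/20) = 7.5·10^(33.4/20) = 350.80 m.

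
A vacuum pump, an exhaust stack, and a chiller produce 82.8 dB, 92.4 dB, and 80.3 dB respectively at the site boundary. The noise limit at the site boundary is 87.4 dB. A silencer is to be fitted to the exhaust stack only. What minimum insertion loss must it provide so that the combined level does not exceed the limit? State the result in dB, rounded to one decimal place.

8.4 dB

Everything except the exhaust stack sums to 10^(82.8/10) + 10^(80.3/10) = 2.977e+08 in linear terms, 84.74 dB.
To meet 87.4 dB overall, the treated exhaust stack may contribute at most 10^(87.4/10) − 2.977e+08 = 2.518e+08, i.e. 84.01 dB.
So the exhaust stack must be reduced from 92.4 to 84.01 dB: IL = 8.39 dB.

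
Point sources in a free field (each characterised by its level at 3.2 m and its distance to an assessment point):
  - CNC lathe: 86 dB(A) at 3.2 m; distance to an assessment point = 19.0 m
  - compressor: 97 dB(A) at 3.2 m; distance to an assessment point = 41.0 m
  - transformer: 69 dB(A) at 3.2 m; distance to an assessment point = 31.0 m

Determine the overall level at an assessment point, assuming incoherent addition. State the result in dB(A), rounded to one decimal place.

76.2 dB(A)

Propagate each source to the receiver with L = L_ref − 20·log₁₀(r/r_ref), then add intensities.
CNC lathe: 86 − 20·log₁₀(19.0/3.2) = 86 − 15.47 = 70.53 dB(A).
compressor: 97 − 20·log₁₀(41.0/3.2) = 97 − 22.15 = 74.85 dB(A).
transformer: 69 − 20·log₁₀(31.0/3.2) = 69 − 19.72 = 49.28 dB(A).
Σ 10^(L/10) = 4.191e+07 → L_total = 10·log₁₀(4.191e+07) = 76.22 dB(A).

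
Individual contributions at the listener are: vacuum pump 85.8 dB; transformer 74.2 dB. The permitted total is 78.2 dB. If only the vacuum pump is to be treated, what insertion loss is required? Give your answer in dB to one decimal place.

The untreated sources together contribute 10^(74.2/10) = 2.630e+07, i.e. 74.20 dB.
To meet 78.2 dB overall, the treated vacuum pump may contribute at most 10^(78.2/10) − 2.630e+07 = 3.977e+07, i.e. 76.00 dB.
So the vacuum pump must be reduced from 85.8 to 76.00 dB: IL = 9.80 dB.

9.8 dB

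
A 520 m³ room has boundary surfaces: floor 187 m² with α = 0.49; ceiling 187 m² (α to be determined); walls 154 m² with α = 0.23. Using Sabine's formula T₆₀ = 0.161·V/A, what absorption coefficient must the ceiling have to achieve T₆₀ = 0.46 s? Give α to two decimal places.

Required total absorption A = 0.161·520/0.46 = 182.00 m².
Absorption from the other surfaces = 187·0.49 + 154·0.23 = 127.05 m², so the ceiling must supply 54.95 m² over 187 m².
α = 54.95/187 = 0.294.

0.29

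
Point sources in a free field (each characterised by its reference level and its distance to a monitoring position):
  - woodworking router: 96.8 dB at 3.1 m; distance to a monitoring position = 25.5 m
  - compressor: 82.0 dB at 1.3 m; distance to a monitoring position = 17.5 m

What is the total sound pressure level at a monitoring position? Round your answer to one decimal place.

Apply inverse-square spreading to bring every level to the receiver, then sum 10^(L/10).
woodworking router: 96.8 − 20·log₁₀(25.5/3.1) = 96.8 − 18.30 = 78.50 dB.
compressor: 82.0 − 20·log₁₀(17.5/1.3) = 82.0 − 22.58 = 59.42 dB.
Σ 10^(L/10) = 7.161e+07 → L_total = 10·log₁₀(7.161e+07) = 78.55 dB.

78.5 dB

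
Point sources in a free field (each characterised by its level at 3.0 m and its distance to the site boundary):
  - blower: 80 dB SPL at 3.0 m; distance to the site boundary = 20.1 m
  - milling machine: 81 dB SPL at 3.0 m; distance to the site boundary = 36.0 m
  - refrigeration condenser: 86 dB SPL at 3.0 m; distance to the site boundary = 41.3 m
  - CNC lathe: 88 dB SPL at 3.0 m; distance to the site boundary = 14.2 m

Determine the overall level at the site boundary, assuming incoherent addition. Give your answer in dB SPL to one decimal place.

Apply inverse-square spreading to bring every level to the receiver, then sum 10^(L/10).
blower: 80 − 20·log₁₀(20.1/3.0) = 80 − 16.52 = 63.48 dB SPL.
milling machine: 81 − 20·log₁₀(36.0/3.0) = 81 − 21.58 = 59.42 dB SPL.
refrigeration condenser: 86 − 20·log₁₀(41.3/3.0) = 86 − 22.78 = 63.22 dB SPL.
CNC lathe: 88 − 20·log₁₀(14.2/3.0) = 88 − 13.50 = 74.50 dB SPL.
Σ 10^(L/10) = 3.336e+07 → L_total = 10·log₁₀(3.336e+07) = 75.23 dB SPL.

75.2 dB SPL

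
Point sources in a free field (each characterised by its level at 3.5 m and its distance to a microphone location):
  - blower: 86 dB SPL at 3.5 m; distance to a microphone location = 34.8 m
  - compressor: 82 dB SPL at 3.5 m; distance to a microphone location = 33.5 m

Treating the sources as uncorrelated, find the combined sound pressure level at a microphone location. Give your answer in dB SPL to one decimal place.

First find each source's level at the receiver (point-source: −20·log₁₀(r/r_ref)), then combine on an intensity basis.
blower: 86 − 20·log₁₀(34.8/3.5) = 86 − 19.95 = 66.05 dB SPL.
compressor: 82 − 20·log₁₀(33.5/3.5) = 82 − 19.62 = 62.38 dB SPL.
Σ 10^(L/10) = 5.757e+06 → L_total = 10·log₁₀(5.757e+06) = 67.60 dB SPL.

67.6 dB SPL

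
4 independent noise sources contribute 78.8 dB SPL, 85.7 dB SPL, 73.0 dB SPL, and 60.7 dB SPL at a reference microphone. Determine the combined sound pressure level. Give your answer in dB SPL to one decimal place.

86.7 dB SPL

For uncorrelated sources the intensities add, so convert each level to linear form, sum, and take 10·log₁₀ of the total.
Σ 10^(L/10) = 10^(78.8/10) + 10^(85.7/10) + 10^(73.0/10) + 10^(60.7/10) = 4.685e+08.
L_total = 10·log₁₀(4.685e+08) = 86.71 dB SPL.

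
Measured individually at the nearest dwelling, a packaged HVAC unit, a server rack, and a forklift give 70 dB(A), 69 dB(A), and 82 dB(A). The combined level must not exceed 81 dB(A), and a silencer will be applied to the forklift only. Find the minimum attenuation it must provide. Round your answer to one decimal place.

Fixed contribution from the other sources: Σ 10^(L/10) = 10^(70/10) + 10^(69/10) = 1.794e+07 (72.54 dB(A)).
To meet 81 dB(A) overall, the treated forklift may contribute at most 10^(81/10) − 1.794e+07 = 1.079e+08, i.e. 80.33 dB(A).
So the forklift must be reduced from 82 to 80.33 dB(A): IL = 1.67 dB.

1.7 dB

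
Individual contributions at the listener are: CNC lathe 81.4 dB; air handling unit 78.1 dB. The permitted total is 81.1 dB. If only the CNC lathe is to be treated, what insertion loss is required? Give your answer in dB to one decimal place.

3.3 dB

The untreated sources together contribute 10^(78.1/10) = 6.457e+07, i.e. 78.10 dB.
To meet 81.1 dB overall, the treated CNC lathe may contribute at most 10^(81.1/10) − 6.457e+07 = 6.426e+07, i.e. 78.08 dB.
Required insertion loss = 81.4 − 78.08 = 3.32 dB.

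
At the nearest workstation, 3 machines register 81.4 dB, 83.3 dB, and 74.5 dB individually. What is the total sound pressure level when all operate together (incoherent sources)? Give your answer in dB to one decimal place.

Incoherent sources combine by intensity addition: L_total = 10·log₁₀(Σ 10^(L_i/10)).
Σ 10^(L/10) = 10^(81.4/10) + 10^(83.3/10) + 10^(74.5/10) = 3.800e+08.
L_total = 10·log₁₀(3.800e+08) = 85.80 dB.

85.8 dB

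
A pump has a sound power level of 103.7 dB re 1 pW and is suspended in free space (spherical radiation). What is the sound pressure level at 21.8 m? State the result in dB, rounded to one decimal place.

65.9 dB

Free-field spherical radiation: L_p = L_w − 10·log₁₀(4π·r²), r = 21.8 m.
4π·r² = 5972 m², 10·log₁₀ of that is 37.761 dB.
L_p = 103.7 − 37.761 = 65.94 dB.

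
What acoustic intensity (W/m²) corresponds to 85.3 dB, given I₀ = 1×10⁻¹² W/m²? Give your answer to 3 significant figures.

I/I₀ = 10^(85.3/10) = 3.388e+08, so I = 3.388e+08 × 10⁻¹² W/m².

0.000339 W/m²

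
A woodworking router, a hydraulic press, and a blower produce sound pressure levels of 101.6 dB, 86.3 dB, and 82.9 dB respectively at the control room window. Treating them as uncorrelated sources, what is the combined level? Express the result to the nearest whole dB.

102 dB

For uncorrelated sources the intensities add, so convert each level to linear form, sum, and take 10·log₁₀ of the total.
Σ 10^(L/10) = 10^(101.6/10) + 10^(86.3/10) + 10^(82.9/10) = 1.508e+10.
L_total = 10·log₁₀(1.508e+10) = 101.78 dB.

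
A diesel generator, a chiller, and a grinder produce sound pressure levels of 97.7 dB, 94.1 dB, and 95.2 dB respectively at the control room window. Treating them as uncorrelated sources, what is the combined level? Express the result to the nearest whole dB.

Incoherent sources combine by intensity addition: L_total = 10·log₁₀(Σ 10^(L_i/10)).
Σ 10^(L/10) = 10^(97.7/10) + 10^(94.1/10) + 10^(95.2/10) = 1.177e+10.
L_total = 10·log₁₀(1.177e+10) = 100.71 dB.

101 dB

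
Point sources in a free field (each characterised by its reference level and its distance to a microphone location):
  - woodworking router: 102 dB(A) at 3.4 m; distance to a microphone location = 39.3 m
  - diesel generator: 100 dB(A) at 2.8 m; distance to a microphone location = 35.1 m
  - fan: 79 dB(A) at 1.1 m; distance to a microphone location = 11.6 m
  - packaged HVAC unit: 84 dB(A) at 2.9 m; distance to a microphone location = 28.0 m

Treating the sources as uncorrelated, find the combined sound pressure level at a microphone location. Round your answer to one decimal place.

82.7 dB(A)

First find each source's level at the receiver (point-source: −20·log₁₀(r/r_ref)), then combine on an intensity basis.
woodworking router: 102 − 20·log₁₀(39.3/3.4) = 102 − 21.26 = 80.74 dB(A).
diesel generator: 100 − 20·log₁₀(35.1/2.8) = 100 − 21.96 = 78.04 dB(A).
fan: 79 − 20·log₁₀(11.6/1.1) = 79 − 20.46 = 58.54 dB(A).
packaged HVAC unit: 84 − 20·log₁₀(28.0/2.9) = 84 − 19.70 = 64.30 dB(A).
Σ 10^(L/10) = 1.857e+08 → L_total = 10·log₁₀(1.857e+08) = 82.69 dB(A).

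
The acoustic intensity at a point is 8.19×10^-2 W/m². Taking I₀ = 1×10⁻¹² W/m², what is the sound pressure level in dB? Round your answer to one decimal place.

Dividing by I₀ shifts the exponent by 12: I/I₀ = 8.19×10^10.
L = 10·(0.9133 + 10) = 109.13 dB.

109.1 dB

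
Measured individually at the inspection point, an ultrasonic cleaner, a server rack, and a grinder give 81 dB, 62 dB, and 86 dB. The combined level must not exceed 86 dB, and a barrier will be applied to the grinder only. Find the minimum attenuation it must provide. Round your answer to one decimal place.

1.7 dB

The untreated sources together contribute 10^(81/10) + 10^(62/10) = 1.275e+08, i.e. 81.05 dB.
The limit corresponds to 10^(86/10) = 3.981e+08; subtracting the fixed part leaves 2.706e+08 for the grinder, i.e. 84.32 dB.
So the grinder must be reduced from 86 to 84.32 dB: IL = 1.68 dB.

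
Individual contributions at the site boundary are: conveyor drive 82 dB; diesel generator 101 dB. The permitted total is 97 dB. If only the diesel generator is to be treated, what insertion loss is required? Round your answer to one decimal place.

4.1 dB

The untreated sources together contribute 10^(82/10) = 1.585e+08, i.e. 82.00 dB.
To meet 97 dB overall, the treated diesel generator may contribute at most 10^(97/10) − 1.585e+08 = 4.853e+09, i.e. 96.86 dB.
So the diesel generator must be reduced from 101 to 96.86 dB: IL = 4.14 dB.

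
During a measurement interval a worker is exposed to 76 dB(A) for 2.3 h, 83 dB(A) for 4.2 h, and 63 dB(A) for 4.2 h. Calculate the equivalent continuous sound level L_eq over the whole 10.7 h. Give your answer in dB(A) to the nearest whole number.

The energy average is taken in the linear domain: L_eq = 10·log₁₀[(Σ tᵢ·10^(Lᵢ/10))/T], T = 10.7 h.
Σ tᵢ·10^(Lᵢ/10) = 2.3·10^(76/10) + 4.2·10^(83/10) + 4.2·10^(63/10) = 9.380e+08.
L_eq = 10·log₁₀(9.380e+08/10.7) = 79.43 dB(A).

79 dB(A)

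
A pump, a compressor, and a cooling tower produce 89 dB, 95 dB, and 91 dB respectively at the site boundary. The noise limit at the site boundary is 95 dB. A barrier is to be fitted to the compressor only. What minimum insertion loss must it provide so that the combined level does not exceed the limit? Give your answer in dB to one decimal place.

Everything except the compressor sums to 10^(89/10) + 10^(91/10) = 2.053e+09 in linear terms, 93.12 dB.
The limit corresponds to 10^(95/10) = 3.162e+09; subtracting the fixed part leaves 1.109e+09 for the compressor, i.e. 90.45 dB.
So the compressor must be reduced from 95 to 90.45 dB: IL = 4.55 dB.

4.6 dB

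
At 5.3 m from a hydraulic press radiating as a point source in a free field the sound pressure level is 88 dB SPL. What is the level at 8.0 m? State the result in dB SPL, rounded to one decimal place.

84.4 dB SPL

Spherical spreading from a point source gives a 20·log₁₀(r₂/r₁) drop.
L₂ = 88 − 20·log₁₀(8.0/5.3) = 88 − 3.576 = 84.42 dB SPL.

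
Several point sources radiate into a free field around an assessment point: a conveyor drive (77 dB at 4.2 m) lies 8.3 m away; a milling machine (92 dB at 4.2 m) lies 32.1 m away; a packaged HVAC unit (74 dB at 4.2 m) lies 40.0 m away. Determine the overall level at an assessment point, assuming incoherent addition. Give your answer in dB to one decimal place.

76.0 dB

First find each source's level at the receiver (point-source: −20·log₁₀(r/r_ref)), then combine on an intensity basis.
conveyor drive: 77 − 20·log₁₀(8.3/4.2) = 77 − 5.92 = 71.08 dB.
milling machine: 92 − 20·log₁₀(32.1/4.2) = 92 − 17.67 = 74.33 dB.
packaged HVAC unit: 74 − 20·log₁₀(40.0/4.2) = 74 − 19.58 = 54.42 dB.
Σ 10^(L/10) = 4.024e+07 → L_total = 10·log₁₀(4.024e+07) = 76.05 dB.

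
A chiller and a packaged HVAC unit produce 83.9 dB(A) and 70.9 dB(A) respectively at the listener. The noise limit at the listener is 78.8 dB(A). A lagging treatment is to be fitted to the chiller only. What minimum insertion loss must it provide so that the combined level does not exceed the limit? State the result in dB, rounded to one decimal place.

Fixed contribution from the other source: Σ 10^(L/10) = 10^(70.9/10) = 1.230e+07 (70.90 dB(A)).
The limit corresponds to 10^(78.8/10) = 7.586e+07; subtracting the fixed part leaves 6.356e+07 for the chiller, i.e. 78.03 dB(A).
Required insertion loss = 83.9 − 78.03 = 5.87 dB.

5.9 dB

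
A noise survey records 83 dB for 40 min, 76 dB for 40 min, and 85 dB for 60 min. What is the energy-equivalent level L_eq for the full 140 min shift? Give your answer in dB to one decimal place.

83.1 dB

The energy average is taken in the linear domain: L_eq = 10·log₁₀[(Σ tᵢ·10^(Lᵢ/10))/T], T = 140 min.
Σ tᵢ·10^(Lᵢ/10) = 40·10^(83/10) + 40·10^(76/10) + 60·10^(85/10) = 2.855e+10.
L_eq = 10·log₁₀(2.855e+10/140) = 83.09 dB.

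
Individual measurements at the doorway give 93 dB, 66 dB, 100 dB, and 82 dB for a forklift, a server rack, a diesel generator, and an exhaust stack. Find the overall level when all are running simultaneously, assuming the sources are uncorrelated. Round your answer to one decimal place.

For uncorrelated sources the intensities add, so convert each level to linear form, sum, and take 10·log₁₀ of the total.
Σ 10^(L/10) = 10^(93/10) + 10^(66/10) + 10^(100/10) + 10^(82/10) = 1.216e+10.
L_total = 10·log₁₀(1.216e+10) = 100.85 dB.

100.8 dB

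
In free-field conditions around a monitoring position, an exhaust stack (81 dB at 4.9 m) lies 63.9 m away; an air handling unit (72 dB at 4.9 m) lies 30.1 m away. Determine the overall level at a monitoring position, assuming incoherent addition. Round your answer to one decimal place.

60.6 dB

Apply inverse-square spreading to bring every level to the receiver, then sum 10^(L/10).
exhaust stack: 81 − 20·log₁₀(63.9/4.9) = 81 − 22.31 = 58.69 dB.
air handling unit: 72 − 20·log₁₀(30.1/4.9) = 72 − 15.77 = 56.23 dB.
Σ 10^(L/10) = 1.160e+06 → L_total = 10·log₁₀(1.160e+06) = 60.65 dB.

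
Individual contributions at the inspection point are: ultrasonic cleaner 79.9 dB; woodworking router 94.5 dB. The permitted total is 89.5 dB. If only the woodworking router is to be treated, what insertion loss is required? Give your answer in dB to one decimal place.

Fixed contribution from the other source: Σ 10^(L/10) = 10^(79.9/10) = 9.772e+07 (79.90 dB).
The limit corresponds to 10^(89.5/10) = 8.913e+08; subtracting the fixed part leaves 7.935e+08 for the woodworking router, i.e. 89.00 dB.
Required insertion loss = 94.5 − 89.00 = 5.50 dB.

5.5 dB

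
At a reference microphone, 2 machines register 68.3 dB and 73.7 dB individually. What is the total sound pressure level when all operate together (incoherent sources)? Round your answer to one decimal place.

74.8 dB

For uncorrelated sources the intensities add, so convert each level to linear form, sum, and take 10·log₁₀ of the total.
Σ 10^(L/10) = 10^(68.3/10) + 10^(73.7/10) = 3.020e+07.
L_total = 10·log₁₀(3.020e+07) = 74.80 dB.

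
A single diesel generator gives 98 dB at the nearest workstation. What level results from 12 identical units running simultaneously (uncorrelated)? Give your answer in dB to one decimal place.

L_total = L₁ + 10·log₁₀ N for N identical incoherent sources.
L_total = 98 + 10·log₁₀(12) = 98 + 10.792 = 108.79 dB.

108.8 dB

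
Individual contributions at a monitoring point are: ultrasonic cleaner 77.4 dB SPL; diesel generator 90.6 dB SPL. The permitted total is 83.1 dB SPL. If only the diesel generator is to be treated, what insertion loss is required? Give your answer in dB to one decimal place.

Fixed contribution from the other source: Σ 10^(L/10) = 10^(77.4/10) = 5.495e+07 (77.40 dB SPL).
The limit corresponds to 10^(83.1/10) = 2.042e+08; subtracting the fixed part leaves 1.492e+08 for the diesel generator, i.e. 81.74 dB SPL.
Required insertion loss = 90.6 − 81.74 = 8.86 dB.

8.9 dB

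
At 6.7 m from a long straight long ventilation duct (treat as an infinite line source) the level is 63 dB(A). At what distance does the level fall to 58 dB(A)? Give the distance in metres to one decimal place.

Line-source spreading drops the level by 10·log₁₀(r₂/r₁); inverting, r₂/r₁ = 10^(ΔL/10).
r₂ = 6.7·10^((63−58)/10) = 6.7·10^(5.0/10) = 21.19 m.

21.2 m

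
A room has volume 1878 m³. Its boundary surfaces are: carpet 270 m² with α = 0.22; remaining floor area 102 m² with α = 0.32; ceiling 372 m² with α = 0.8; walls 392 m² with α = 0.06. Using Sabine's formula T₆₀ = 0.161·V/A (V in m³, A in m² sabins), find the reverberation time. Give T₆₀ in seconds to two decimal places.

0.73 s

Total absorption A = 270·0.22 + 102·0.32 + 372·0.8 + 392·0.06 = 413.16 m² sabins.
T₆₀ = 0.161 × 1878 / 413.16 = 0.732 s.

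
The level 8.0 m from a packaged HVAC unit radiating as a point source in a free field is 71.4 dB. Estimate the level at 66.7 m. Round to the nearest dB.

For a point source, L₂ = L₁ − 20·log₁₀(r₂/r₁).
L₂ = 71.4 − 20·log₁₀(66.7/8.0) = 71.4 − 18.421 = 52.98 dB.

53 dB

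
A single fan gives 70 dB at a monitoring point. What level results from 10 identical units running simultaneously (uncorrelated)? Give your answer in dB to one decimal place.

L_total = L₁ + 10·log₁₀ N for N identical incoherent sources.
L_total = 70 + 10·log₁₀(10) = 70 + 10.000 = 80.00 dB.

80.0 dB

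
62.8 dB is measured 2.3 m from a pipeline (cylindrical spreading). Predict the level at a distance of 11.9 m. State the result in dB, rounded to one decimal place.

For a line source, L₂ = L₁ − 10·log₁₀(r₂/r₁).
L₂ = 62.8 − 10·log₁₀(11.9/2.3) = 62.8 − 7.138 = 55.66 dB.

55.7 dB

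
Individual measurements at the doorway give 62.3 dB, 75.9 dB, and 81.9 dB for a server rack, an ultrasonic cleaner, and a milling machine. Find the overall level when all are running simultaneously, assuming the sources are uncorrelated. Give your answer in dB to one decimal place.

82.9 dB

For uncorrelated sources the intensities add, so convert each level to linear form, sum, and take 10·log₁₀ of the total.
Σ 10^(L/10) = 10^(62.3/10) + 10^(75.9/10) + 10^(81.9/10) = 1.955e+08.
L_total = 10·log₁₀(1.955e+08) = 82.91 dB.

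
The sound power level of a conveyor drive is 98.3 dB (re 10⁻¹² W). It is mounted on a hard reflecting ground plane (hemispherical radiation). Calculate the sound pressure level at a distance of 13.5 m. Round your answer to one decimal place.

67.7 dB

L_p = L_w − 10·log₁₀(2π·r²) with r = 13.5 m.
2π·r² = 1145 m², 10·log₁₀ of that is 30.588 dB.
L_p = 98.3 − 30.588 = 67.71 dB.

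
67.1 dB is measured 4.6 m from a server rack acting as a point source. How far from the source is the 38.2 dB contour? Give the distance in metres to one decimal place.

128.2 m

Point-source spreading drops the level by 20·log₁₀(r₂/r₁); inverting, r₂/r₁ = 10^(ΔL/20).
r₂ = 4.6·10^((67.1−38.2)/20) = 4.6·10^(28.9/20) = 128.16 m.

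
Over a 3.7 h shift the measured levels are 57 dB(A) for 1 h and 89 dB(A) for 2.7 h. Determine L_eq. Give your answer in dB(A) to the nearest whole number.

L_eq = 10·log₁₀[(1/T)·Σ tᵢ·10^(Lᵢ/10)] with T = 3.7 h.
Σ tᵢ·10^(Lᵢ/10) = 1·10^(57/10) + 2.7·10^(89/10) = 2.145e+09.
L_eq = 10·log₁₀(2.145e+09/3.7) = 87.63 dB(A).

88 dB(A)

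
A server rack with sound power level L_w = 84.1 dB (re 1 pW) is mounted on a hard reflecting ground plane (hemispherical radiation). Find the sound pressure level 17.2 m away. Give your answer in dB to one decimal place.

L_p = L_w − 10·log₁₀(2π·r²) with r = 17.2 m.
2π·r² = 1859 m², 10·log₁₀ of that is 32.692 dB.
L_p = 84.1 − 32.692 = 51.41 dB.

51.4 dB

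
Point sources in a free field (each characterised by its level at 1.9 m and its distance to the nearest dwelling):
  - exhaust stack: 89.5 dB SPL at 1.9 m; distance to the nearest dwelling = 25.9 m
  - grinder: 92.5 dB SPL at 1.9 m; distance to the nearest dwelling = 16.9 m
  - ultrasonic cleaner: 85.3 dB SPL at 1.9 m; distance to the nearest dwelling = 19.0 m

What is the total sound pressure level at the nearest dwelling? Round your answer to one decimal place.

74.9 dB SPL

Apply inverse-square spreading to bring every level to the receiver, then sum 10^(L/10).
exhaust stack: 89.5 − 20·log₁₀(25.9/1.9) = 89.5 − 22.69 = 66.81 dB SPL.
grinder: 92.5 − 20·log₁₀(16.9/1.9) = 92.5 − 18.98 = 73.52 dB SPL.
ultrasonic cleaner: 85.3 − 20·log₁₀(19.0/1.9) = 85.3 − 20.00 = 65.30 dB SPL.
Σ 10^(L/10) = 3.066e+07 → L_total = 10·log₁₀(3.066e+07) = 74.87 dB SPL.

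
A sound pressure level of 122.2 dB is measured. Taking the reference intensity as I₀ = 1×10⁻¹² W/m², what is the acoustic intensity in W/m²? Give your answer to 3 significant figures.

I/I₀ = 10^(122.2/10) = 1.66e+12, so I = 1.66e+12 × 10⁻¹² W/m².

1.66 W/m²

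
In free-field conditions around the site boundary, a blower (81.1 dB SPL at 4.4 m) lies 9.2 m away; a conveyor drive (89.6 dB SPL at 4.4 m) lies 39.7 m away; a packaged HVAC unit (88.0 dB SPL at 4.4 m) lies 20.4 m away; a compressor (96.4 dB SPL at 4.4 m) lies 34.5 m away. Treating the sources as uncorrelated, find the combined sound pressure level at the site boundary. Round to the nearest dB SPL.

Apply inverse-square spreading to bring every level to the receiver, then sum 10^(L/10).
blower: 81.1 − 20·log₁₀(9.2/4.4) = 81.1 − 6.41 = 74.69 dB SPL.
conveyor drive: 89.6 − 20·log₁₀(39.7/4.4) = 89.6 − 19.11 = 70.49 dB SPL.
packaged HVAC unit: 88.0 − 20·log₁₀(20.4/4.4) = 88.0 − 13.32 = 74.68 dB SPL.
compressor: 96.4 − 20·log₁₀(34.5/4.4) = 96.4 − 17.89 = 78.51 dB SPL.
Σ 10^(L/10) = 1.410e+08 → L_total = 10·log₁₀(1.410e+08) = 81.49 dB SPL.

81 dB SPL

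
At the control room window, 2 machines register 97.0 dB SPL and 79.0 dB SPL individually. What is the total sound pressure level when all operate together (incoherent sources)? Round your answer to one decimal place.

97.1 dB SPL

For uncorrelated sources the intensities add, so convert each level to linear form, sum, and take 10·log₁₀ of the total.
Σ 10^(L/10) = 10^(97.0/10) + 10^(79.0/10) = 5.091e+09.
L_total = 10·log₁₀(5.091e+09) = 97.07 dB SPL.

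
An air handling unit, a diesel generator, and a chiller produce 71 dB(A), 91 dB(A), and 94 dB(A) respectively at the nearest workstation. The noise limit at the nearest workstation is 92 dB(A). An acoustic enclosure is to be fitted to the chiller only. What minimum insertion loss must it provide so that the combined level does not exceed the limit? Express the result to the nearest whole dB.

Fixed contribution from the other sources: Σ 10^(L/10) = 10^(71/10) + 10^(91/10) = 1.272e+09 (91.04 dB(A)).
The limit corresponds to 10^(92/10) = 1.585e+09; subtracting the fixed part leaves 3.134e+08 for the chiller, i.e. 84.96 dB(A).
Required insertion loss = 94 − 84.96 = 9.04 dB.

9 dB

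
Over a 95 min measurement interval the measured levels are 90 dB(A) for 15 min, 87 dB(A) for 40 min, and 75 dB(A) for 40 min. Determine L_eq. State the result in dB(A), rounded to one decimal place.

L_eq = 10·log₁₀[(1/T)·Σ tᵢ·10^(Lᵢ/10)] with T = 95 min.
Σ tᵢ·10^(Lᵢ/10) = 15·10^(90/10) + 40·10^(87/10) + 40·10^(75/10) = 3.631e+10.
L_eq = 10·log₁₀(3.631e+10/95) = 85.82 dB(A).

85.8 dB(A)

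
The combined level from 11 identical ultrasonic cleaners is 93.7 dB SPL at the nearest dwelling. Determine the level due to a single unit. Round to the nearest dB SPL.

Dividing the total intensity by 11 lowers the level by 10·log₁₀ 11 = 10.414 dB: L₁ = 93.7 − 10.414.

83 dB SPL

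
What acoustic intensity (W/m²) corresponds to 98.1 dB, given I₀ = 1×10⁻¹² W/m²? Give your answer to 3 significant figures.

I = I₀·10^(L/10) = 10⁻¹² × 10^(98.1/10) = 10^(-2.190).

0.00646 W/m²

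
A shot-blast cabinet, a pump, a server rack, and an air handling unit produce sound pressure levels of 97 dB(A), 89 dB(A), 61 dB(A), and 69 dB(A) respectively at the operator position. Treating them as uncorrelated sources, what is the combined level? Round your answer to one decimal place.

For uncorrelated sources the intensities add, so convert each level to linear form, sum, and take 10·log₁₀ of the total.
Σ 10^(L/10) = 10^(97/10) + 10^(89/10) + 10^(61/10) + 10^(69/10) = 5.815e+09.
L_total = 10·log₁₀(5.815e+09) = 97.65 dB(A).

97.6 dB(A)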